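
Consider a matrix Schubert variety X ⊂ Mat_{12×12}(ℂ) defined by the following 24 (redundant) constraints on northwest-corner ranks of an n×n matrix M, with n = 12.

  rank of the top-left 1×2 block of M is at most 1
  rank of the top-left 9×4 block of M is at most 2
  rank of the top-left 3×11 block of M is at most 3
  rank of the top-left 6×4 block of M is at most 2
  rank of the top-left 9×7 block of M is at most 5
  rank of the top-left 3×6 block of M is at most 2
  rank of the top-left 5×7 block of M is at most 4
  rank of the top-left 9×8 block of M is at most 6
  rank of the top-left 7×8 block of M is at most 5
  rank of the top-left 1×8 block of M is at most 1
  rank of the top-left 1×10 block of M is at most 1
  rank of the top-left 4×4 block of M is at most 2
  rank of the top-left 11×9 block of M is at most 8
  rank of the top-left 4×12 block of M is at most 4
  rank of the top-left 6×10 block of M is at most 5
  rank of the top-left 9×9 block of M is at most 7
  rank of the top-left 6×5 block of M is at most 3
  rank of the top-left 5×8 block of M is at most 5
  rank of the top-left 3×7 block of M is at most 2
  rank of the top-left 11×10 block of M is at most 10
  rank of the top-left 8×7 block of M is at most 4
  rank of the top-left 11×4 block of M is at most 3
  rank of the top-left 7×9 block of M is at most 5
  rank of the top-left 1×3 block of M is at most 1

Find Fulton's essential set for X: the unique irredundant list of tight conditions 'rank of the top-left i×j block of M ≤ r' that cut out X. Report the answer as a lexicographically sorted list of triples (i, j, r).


Reconstructing r_w from the 24 given conditions:

  row 1: 1 | 1 | 1 | 1 | 1 | 1 | 1 | 1 | 1 | 1 | 1 | 1
  row 2: 1 | 2 | 2 | 2 | 2 | 2 | 2 | 2 | 2 | 2 | 2 | 2
  row 3: 1 | 2 | 2 | 2 | 2 | 2 | 2 | 3 | 3 | 3 | 3 | 3
  row 4: 1 | 2 | 2 | 2 | 3 | 3 | 3 | 4 | 4 | 4 | 4 | 4
  row 5: 1 | 2 | 2 | 2 | 3 | 4 | 4 | 5 | 5 | 5 | 5 | 5
  row 6: 1 | 2 | 2 | 2 | 3 | 4 | 4 | 5 | 5 | 5 | 6 | 6
  row 7: 1 | 2 | 2 | 2 | 3 | 4 | 4 | 5 | 5 | 6 | 7 | 7
  row 8: 1 | 2 | 2 | 2 | 3 | 4 | 4 | 5 | 6 | 7 | 8 | 8
  row 9: 1 | 2 | 2 | 2 | 3 | 4 | 5 | 6 | 7 | 8 | 9 | 9
  row 10: 1 | 2 | 3 | 3 | 4 | 5 | 6 | 7 | 8 | 9 | 10 | 10
  row 11: 1 | 2 | 3 | 3 | 4 | 5 | 6 | 7 | 8 | 9 | 10 | 11
  row 12: 1 | 2 | 3 | 4 | 5 | 6 | 7 | 8 | 9 | 10 | 11 | 12

so w = (1, 2, 8, 5, 6, 11, 10, 9, 7, 3, 12, 4).

Fulton essential set (6 of the 24 Rothe cells):

[(3, 7, 2), (6, 10, 5), (7, 9, 5), (8, 7, 4), (9, 4, 2), (11, 4, 3)]


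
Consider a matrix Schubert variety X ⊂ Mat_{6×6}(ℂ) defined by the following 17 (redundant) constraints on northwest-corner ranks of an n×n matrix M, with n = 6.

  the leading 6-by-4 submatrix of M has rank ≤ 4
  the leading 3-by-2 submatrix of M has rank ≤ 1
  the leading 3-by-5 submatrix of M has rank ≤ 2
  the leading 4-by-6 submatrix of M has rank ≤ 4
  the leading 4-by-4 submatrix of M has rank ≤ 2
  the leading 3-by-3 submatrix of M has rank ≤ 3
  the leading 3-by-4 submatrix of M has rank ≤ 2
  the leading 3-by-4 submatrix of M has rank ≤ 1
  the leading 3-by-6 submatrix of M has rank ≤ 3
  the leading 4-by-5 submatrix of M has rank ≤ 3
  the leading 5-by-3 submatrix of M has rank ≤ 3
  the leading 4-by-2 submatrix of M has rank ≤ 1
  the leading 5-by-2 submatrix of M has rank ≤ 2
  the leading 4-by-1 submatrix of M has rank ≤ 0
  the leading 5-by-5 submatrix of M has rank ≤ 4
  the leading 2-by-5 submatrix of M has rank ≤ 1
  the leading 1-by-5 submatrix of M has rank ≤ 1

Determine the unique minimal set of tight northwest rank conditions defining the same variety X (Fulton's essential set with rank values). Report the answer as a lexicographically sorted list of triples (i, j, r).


Recovering R(i,j) via the rank-extension bound from the 17 conditions:

  i=1: 0 1 1 1 1 1
  i=2: 0 1 1 1 1 2
  i=3: 0 1 1 1 2 3
  i=4: 0 1 2 2 3 4
  i=5: 1 2 3 3 4 5
  i=6: 1 2 3 4 5 6

hence w(1..6) = (2, 6, 5, 3, 1, 4).

3 SE-corners of the 9-cell Rothe diagram give Ess(w):

[(2, 5, 1), (3, 4, 1), (4, 1, 0)]


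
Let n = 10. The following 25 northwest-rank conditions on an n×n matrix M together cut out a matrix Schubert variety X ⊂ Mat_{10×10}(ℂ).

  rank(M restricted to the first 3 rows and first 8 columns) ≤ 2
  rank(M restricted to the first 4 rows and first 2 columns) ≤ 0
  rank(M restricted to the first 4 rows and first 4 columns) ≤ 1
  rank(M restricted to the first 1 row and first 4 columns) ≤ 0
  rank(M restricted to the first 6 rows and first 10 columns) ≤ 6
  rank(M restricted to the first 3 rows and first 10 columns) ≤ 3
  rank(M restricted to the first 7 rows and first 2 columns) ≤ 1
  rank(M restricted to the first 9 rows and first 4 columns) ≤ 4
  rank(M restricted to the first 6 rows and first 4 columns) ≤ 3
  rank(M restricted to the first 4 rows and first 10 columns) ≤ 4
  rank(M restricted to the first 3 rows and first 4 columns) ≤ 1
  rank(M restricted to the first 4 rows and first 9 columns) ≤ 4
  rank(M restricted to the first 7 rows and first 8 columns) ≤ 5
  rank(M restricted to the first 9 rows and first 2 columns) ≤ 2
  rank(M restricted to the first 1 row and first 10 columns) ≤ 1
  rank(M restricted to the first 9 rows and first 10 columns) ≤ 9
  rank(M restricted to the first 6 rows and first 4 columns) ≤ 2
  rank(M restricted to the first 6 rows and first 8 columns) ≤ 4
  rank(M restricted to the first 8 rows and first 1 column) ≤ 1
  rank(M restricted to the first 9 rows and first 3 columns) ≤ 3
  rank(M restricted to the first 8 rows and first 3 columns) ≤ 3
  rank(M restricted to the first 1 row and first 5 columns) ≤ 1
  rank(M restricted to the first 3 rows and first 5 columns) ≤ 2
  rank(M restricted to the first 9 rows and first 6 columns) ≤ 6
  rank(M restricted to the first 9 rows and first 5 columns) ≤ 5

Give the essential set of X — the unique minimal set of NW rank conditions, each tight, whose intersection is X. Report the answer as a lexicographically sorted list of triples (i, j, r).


Recovering R(i,j) via the rank-extension bound from the 25 conditions:

  i=1: 0  0  0  0  1  1  1  1  1  1
  i=2: 0  0  1  1  2  2  2  2  2  2
  i=3: 0  0  1  1  2  2  2  2  3  3
  i=4: 0  0  1  1  2  3  3  3  4  4
  i=5: 1  1  2  2  3  4  4  4  5  5
  i=6: 1  1  2  2  3  4  4  4  5  6
  i=7: 1  1  2  3  4  5  5  5  6  7
  i=8: 1  2  3  4  5  6  6  6  7  8
  i=9: 1  2  3  4  5  6  7  7  8  9
  i=10: 1  2  3  4  5  6  7  8  9  10

so w = (5, 3, 9, 6, 1, 10, 4, 2, 7, 8).

7 SE-corners of the 20-cell Rothe diagram give Ess(w):

[(1, 4, 0), (3, 8, 2), (4, 2, 0), (4, 4, 1), (6, 4, 2), (6, 8, 4), (7, 2, 1)]


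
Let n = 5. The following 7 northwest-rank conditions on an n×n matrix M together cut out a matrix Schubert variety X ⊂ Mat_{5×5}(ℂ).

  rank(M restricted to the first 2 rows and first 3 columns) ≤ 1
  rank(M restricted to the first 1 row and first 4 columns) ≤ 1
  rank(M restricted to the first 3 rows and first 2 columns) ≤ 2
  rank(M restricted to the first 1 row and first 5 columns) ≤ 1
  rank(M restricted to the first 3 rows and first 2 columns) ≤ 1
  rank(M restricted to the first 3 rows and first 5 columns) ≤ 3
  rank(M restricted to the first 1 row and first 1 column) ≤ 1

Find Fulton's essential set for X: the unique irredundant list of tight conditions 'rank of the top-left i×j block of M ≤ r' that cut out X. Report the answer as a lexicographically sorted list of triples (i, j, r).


Reconstructing r_w from the 7 given conditions:

  1 | 1 | 1 | 1 | 1
  1 | 1 | 1 | 2 | 2
  1 | 1 | 2 | 3 | 3
  1 | 2 | 3 | 4 | 4
  1 | 2 | 3 | 4 | 5

second differences of R give the permutation w = (1, 4, 3, 2, 5).

|D(w)|=3, |Ess(w)|=2:

[(2, 3, 1), (3, 2, 1)]


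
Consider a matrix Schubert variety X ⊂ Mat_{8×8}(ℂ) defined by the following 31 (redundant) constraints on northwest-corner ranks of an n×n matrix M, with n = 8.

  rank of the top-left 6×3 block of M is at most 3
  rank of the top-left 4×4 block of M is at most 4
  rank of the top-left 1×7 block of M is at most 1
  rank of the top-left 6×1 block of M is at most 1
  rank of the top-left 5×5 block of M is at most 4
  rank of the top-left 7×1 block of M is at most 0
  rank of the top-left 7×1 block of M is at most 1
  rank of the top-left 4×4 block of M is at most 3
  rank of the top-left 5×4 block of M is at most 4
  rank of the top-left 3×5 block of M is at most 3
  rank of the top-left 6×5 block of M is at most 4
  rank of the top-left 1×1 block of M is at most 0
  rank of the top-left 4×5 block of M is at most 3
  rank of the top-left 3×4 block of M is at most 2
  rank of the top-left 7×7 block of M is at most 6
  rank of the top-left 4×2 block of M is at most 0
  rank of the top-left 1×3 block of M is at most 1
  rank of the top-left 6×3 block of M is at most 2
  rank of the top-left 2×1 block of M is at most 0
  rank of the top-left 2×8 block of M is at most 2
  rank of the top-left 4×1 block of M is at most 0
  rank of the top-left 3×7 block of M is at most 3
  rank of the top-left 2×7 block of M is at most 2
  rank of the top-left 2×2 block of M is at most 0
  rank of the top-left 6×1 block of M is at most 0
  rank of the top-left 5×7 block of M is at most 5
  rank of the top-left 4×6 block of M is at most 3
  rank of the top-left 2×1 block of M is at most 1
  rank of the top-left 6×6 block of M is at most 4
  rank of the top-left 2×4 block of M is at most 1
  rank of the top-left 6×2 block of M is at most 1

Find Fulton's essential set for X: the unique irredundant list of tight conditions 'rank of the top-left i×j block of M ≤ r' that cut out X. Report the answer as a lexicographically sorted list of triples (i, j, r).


Recovering R(i,j) via the rank-extension bound from the 31 conditions:

  row 1: 0  0  1  1  1  1  1  1
  row 2: 0  0  1  1  2  2  2  2
  row 3: 0  0  1  2  3  3  3  3
  row 4: 0  0  1  2  3  3  4  4
  row 5: 0  1  2  3  4  4  5  5
  row 6: 0  1  2  3  4  4  5  6
  row 7: 0  1  2  3  4  5  6  7
  row 8: 1  2  3  4  5  6  7  8

hence w(1..8) = (3, 5, 4, 7, 2, 8, 6, 1).

ℓ(w)=14; the 5 essential cells (i,j,r):

[(2, 4, 1), (4, 2, 0), (4, 6, 3), (6, 6, 4), (7, 1, 0)]


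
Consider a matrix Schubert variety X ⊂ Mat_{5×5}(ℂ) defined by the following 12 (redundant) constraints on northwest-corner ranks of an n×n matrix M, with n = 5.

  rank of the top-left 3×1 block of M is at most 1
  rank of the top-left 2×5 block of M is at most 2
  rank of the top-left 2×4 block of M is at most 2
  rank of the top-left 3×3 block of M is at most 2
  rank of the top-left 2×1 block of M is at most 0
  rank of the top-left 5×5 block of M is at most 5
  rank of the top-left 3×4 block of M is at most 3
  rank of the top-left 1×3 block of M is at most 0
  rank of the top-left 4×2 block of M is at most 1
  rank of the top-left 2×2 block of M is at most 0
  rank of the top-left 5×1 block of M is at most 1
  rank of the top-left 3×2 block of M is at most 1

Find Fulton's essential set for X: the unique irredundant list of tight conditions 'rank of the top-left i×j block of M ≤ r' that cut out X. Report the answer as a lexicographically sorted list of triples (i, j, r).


The tightest implied rank at each (i,j), from the 12 conditions:

  row 1: 0, 0, 0, 1, 1
  row 2: 0, 0, 1, 2, 2
  row 3: 1, 1, 2, 3, 3
  row 4: 1, 1, 2, 3, 4
  row 5: 1, 2, 3, 4, 5

second differences of R give the permutation w = (4, 3, 1, 5, 2).

|D(w)|=6, |Ess(w)|=3:

[(1, 3, 0), (2, 2, 0), (4, 2, 1)]


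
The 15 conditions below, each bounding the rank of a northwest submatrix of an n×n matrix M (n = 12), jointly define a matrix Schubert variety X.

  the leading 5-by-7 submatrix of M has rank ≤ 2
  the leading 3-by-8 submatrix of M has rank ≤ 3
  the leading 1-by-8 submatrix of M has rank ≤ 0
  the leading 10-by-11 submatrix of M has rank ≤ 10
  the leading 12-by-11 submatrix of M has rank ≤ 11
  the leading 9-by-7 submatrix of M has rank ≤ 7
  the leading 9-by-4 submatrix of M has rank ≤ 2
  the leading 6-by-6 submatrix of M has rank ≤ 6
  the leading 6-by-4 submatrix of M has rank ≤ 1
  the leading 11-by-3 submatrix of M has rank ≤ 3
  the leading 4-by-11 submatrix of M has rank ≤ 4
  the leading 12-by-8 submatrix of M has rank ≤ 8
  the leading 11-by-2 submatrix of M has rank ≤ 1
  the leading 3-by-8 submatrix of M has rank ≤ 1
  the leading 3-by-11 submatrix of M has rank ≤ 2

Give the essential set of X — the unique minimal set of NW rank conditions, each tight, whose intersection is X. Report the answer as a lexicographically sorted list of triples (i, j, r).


Computing R[i][j] = min implied NW-rank bound (n=12, 15 conditions):

  R[1]: 0 | 0 | 0 | 0 | 0 | 0 | 0 | 0 | 1 | 1 | 1 | 1
  R[2]: 1 | 1 | 1 | 1 | 1 | 1 | 1 | 1 | 2 | 2 | 2 | 2
  R[3]: 1 | 1 | 1 | 1 | 1 | 1 | 1 | 1 | 2 | 2 | 2 | 3
  R[4]: 1 | 1 | 1 | 1 | 2 | 2 | 2 | 2 | 3 | 3 | 3 | 4
  R[5]: 1 | 1 | 1 | 1 | 2 | 2 | 2 | 3 | 4 | 4 | 4 | 5
  R[6]: 1 | 1 | 1 | 1 | 2 | 3 | 3 | 4 | 5 | 5 | 5 | 6
  R[7]: 1 | 1 | 2 | 2 | 3 | 4 | 4 | 5 | 6 | 6 | 6 | 7
  R[8]: 1 | 1 | 2 | 2 | 3 | 4 | 5 | 6 | 7 | 7 | 7 | 8
  R[9]: 1 | 1 | 2 | 2 | 3 | 4 | 5 | 6 | 7 | 8 | 8 | 9
  R[10]: 1 | 1 | 2 | 3 | 4 | 5 | 6 | 7 | 8 | 9 | 9 | 10
  R[11]: 1 | 1 | 2 | 3 | 4 | 5 | 6 | 7 | 8 | 9 | 10 | 11
  R[12]: 1 | 2 | 3 | 4 | 5 | 6 | 7 | 8 | 9 | 10 | 11 | 12

the unique w with this rank table is (9, 1, 12, 5, 8, 6, 3, 7, 10, 4, 11, 2).

|D(w)|=35, |Ess(w)|=7:

[(1, 8, 0), (3, 8, 1), (3, 11, 2), (5, 7, 2), (6, 4, 1), (9, 4, 2), (11, 2, 1)]


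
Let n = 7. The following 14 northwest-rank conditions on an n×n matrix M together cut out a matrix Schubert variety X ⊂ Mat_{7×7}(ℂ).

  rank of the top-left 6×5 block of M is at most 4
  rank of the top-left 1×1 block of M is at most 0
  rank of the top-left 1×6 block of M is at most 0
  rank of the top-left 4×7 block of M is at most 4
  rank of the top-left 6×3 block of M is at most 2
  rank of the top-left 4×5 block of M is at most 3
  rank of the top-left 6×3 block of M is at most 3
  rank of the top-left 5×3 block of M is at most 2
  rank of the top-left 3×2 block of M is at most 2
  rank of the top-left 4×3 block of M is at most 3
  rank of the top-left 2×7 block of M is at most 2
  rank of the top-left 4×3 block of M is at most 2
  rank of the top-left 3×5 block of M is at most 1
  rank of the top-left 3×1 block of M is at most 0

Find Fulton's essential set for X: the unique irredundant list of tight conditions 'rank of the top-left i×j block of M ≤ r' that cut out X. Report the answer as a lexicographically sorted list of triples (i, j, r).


Computing R[i][j] = min implied NW-rank bound (n=7, 14 conditions):

  i=1: 0, 0, 0, 0, 0, 0, 1
  i=2: 0, 1, 1, 1, 1, 1, 2
  i=3: 0, 1, 1, 1, 1, 2, 3
  i=4: 1, 2, 2, 2, 2, 3, 4
  i=5: 1, 2, 2, 3, 3, 4, 5
  i=6: 1, 2, 2, 3, 4, 5, 6
  i=7: 1, 2, 3, 4, 5, 6, 7

reading off 1-entries of Δ²R: w = (7, 2, 6, 1, 4, 5, 3).

4 SE-corners of the 13-cell Rothe diagram give Ess(w):

[(1, 6, 0), (3, 1, 0), (3, 5, 1), (6, 3, 2)]


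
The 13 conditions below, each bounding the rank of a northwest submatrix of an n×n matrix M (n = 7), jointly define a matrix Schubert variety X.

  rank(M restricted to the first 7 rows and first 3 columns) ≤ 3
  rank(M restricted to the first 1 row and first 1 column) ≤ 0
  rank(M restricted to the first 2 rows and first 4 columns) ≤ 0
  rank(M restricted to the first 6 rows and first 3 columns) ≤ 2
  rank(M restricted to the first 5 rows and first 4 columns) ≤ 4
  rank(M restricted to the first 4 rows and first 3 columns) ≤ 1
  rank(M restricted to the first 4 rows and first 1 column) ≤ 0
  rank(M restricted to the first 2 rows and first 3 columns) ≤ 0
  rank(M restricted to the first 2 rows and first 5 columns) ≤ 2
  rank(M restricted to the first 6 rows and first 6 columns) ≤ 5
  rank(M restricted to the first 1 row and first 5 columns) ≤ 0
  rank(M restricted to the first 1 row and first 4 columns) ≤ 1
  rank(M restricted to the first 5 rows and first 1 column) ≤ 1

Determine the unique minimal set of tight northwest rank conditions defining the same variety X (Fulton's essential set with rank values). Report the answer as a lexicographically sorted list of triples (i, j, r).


Rank table r_w(7×7) implied by the 13 constraints:

  row 1: 0  0  0  0  0  1  1
  row 2: 0  0  0  0  1  2  2
  row 3: 0  1  1  1  2  3  3
  row 4: 0  1  1  2  3  4  4
  row 5: 1  2  2  3  4  5  5
  row 6: 1  2  2  3  4  5  6
  row 7: 1  2  3  4  5  6  7

hence w(1..7) = (6, 5, 2, 4, 1, 7, 3).

ℓ(w)=13; the 5 essential cells (i,j,r):

[(1, 5, 0), (2, 4, 0), (4, 1, 0), (4, 3, 1), (6, 3, 2)]


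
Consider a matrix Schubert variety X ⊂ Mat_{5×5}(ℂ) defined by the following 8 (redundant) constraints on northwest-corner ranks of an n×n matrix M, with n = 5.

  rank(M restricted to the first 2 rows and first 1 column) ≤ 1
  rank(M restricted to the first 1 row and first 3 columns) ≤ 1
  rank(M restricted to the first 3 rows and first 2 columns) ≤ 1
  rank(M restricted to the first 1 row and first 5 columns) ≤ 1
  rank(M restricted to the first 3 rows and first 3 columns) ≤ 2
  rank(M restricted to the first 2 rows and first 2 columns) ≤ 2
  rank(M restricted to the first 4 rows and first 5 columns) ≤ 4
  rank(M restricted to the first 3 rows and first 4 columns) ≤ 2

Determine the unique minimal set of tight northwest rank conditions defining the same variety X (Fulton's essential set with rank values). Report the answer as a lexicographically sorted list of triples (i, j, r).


Rank table r_w(5×5) implied by the 8 constraints:

  1  1  1  1  1
  1  1  2  2  2
  1  1  2  2  3
  1  2  3  3  4
  1  2  3  4  5

hence w(1..5) = (1, 3, 5, 2, 4).

Fulton essential set (2 of the 3 Rothe cells):

[(3, 2, 1), (3, 4, 2)]


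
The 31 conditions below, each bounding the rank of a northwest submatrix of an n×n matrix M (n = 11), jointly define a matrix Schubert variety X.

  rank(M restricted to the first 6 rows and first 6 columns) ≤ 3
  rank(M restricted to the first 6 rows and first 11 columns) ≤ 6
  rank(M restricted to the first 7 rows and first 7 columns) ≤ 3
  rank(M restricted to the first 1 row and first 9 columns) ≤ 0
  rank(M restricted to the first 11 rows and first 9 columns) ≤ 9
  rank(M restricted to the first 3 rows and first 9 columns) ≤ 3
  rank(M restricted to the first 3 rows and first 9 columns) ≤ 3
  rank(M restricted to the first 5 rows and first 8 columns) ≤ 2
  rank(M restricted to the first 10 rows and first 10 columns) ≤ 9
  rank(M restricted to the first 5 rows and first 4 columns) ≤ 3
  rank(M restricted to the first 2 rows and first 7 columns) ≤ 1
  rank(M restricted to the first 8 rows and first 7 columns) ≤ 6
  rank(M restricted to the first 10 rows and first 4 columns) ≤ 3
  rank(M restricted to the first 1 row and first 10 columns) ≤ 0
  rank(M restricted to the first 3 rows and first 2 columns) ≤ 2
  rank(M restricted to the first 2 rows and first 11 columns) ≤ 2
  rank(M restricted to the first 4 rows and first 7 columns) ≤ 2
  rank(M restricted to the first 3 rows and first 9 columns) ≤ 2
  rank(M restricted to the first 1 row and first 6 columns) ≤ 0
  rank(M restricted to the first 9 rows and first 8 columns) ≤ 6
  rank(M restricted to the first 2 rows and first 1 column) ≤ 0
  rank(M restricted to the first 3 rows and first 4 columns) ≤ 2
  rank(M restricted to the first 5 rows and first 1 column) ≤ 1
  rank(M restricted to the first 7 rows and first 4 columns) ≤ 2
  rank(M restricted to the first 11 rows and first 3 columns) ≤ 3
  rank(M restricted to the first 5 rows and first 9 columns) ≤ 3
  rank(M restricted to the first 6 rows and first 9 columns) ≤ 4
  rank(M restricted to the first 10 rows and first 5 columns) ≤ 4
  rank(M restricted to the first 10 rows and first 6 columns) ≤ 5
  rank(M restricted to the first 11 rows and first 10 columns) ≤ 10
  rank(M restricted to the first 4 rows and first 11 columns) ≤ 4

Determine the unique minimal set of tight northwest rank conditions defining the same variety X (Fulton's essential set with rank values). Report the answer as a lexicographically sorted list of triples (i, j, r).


Rank table r_w(11×11) implied by the 31 constraints:

  R[1]: 0 0 0 0 0 0 0 0 0 0 1
  R[2]: 0 1 1 1 1 1 1 1 1 1 2
  R[3]: 1 2 2 2 2 2 2 2 2 2 3
  R[4]: 1 2 2 2 2 2 2 2 3 3 4
  R[5]: 1 2 2 2 2 2 2 2 3 4 5
  R[6]: 1 2 2 2 3 3 3 3 4 5 6
  R[7]: 1 2 2 2 3 3 3 4 5 6 7
  R[8]: 1 2 3 3 4 4 4 5 6 7 8
  R[9]: 1 2 3 3 4 5 5 6 7 8 9
  R[10]: 1 2 3 3 4 5 6 7 8 9 10
  R[11]: 1 2 3 4 5 6 7 8 9 10 11

giving w = (11, 2, 1, 9, 10, 5, 8, 3, 6, 7, 4) via Δ²R.

Rothe diagram D(w) (31 cells), 6 SE-corners (essential conditions):

[(1, 10, 0), (2, 1, 0), (5, 8, 2), (7, 4, 2), (7, 7, 3), (10, 4, 3)]


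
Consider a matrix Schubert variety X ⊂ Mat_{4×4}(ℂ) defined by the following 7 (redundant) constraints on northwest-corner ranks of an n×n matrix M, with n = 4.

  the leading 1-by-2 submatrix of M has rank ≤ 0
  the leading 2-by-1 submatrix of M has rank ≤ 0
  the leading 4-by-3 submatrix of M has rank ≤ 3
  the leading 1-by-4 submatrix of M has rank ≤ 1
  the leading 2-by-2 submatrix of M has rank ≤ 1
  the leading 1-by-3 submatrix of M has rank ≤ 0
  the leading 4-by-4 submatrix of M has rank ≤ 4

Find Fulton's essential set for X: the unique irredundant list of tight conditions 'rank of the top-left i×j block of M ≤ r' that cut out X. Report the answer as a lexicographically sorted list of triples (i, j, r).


Rank table r_w(4×4) implied by the 7 constraints:

  R[1]: 0  0  0  1
  R[2]: 0  1  1  2
  R[3]: 1  2  2  3
  R[4]: 1  2  3  4

hence w(1..4) = (4, 2, 1, 3).

D(w) has 4 cells with 2 SE-corners; essential set:

[(1, 3, 0), (2, 1, 0)]


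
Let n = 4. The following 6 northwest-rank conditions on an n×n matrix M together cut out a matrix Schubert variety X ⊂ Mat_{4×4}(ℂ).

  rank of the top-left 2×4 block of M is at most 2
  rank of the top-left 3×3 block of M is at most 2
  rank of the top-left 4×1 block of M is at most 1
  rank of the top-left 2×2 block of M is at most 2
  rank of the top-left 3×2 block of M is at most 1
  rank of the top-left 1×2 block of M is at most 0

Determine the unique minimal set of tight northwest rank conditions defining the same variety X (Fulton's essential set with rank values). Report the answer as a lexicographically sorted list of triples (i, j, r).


Reconstructing r_w from the 6 given conditions:

  R[1]: 0 | 0 | 1 | 1
  R[2]: 1 | 1 | 2 | 2
  R[3]: 1 | 1 | 2 | 3
  R[4]: 1 | 2 | 3 | 4

giving w = (3, 1, 4, 2) via Δ²R.

2 SE-corners of the 3-cell Rothe diagram give Ess(w):

[(1, 2, 0), (3, 2, 1)]


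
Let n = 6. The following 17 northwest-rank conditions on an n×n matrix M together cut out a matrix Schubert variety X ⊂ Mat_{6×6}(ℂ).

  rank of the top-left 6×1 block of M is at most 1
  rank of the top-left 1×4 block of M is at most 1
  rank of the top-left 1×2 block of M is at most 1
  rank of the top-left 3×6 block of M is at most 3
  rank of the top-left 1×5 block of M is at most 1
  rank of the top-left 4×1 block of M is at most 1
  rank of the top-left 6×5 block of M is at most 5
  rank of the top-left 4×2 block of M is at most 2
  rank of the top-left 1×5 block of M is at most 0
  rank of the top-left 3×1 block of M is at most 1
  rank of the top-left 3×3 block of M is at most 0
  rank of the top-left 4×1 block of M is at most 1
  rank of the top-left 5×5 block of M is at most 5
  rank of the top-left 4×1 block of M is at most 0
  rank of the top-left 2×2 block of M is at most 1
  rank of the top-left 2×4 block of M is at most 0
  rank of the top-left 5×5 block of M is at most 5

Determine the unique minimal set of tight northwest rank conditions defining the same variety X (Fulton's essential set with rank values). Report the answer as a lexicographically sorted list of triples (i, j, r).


Propagating the 17 rank bounds to every northwest block:

  R[1]: 0 | 0 | 0 | 0 | 0 | 1
  R[2]: 0 | 0 | 0 | 0 | 1 | 2
  R[3]: 0 | 0 | 0 | 1 | 2 | 3
  R[4]: 0 | 1 | 1 | 2 | 3 | 4
  R[5]: 1 | 2 | 2 | 3 | 4 | 5
  R[6]: 1 | 2 | 3 | 4 | 5 | 6

hence w(1..6) = (6, 5, 4, 2, 1, 3).

4 SE-corners of the 13-cell Rothe diagram give Ess(w):

[(1, 5, 0), (2, 4, 0), (3, 3, 0), (4, 1, 0)]


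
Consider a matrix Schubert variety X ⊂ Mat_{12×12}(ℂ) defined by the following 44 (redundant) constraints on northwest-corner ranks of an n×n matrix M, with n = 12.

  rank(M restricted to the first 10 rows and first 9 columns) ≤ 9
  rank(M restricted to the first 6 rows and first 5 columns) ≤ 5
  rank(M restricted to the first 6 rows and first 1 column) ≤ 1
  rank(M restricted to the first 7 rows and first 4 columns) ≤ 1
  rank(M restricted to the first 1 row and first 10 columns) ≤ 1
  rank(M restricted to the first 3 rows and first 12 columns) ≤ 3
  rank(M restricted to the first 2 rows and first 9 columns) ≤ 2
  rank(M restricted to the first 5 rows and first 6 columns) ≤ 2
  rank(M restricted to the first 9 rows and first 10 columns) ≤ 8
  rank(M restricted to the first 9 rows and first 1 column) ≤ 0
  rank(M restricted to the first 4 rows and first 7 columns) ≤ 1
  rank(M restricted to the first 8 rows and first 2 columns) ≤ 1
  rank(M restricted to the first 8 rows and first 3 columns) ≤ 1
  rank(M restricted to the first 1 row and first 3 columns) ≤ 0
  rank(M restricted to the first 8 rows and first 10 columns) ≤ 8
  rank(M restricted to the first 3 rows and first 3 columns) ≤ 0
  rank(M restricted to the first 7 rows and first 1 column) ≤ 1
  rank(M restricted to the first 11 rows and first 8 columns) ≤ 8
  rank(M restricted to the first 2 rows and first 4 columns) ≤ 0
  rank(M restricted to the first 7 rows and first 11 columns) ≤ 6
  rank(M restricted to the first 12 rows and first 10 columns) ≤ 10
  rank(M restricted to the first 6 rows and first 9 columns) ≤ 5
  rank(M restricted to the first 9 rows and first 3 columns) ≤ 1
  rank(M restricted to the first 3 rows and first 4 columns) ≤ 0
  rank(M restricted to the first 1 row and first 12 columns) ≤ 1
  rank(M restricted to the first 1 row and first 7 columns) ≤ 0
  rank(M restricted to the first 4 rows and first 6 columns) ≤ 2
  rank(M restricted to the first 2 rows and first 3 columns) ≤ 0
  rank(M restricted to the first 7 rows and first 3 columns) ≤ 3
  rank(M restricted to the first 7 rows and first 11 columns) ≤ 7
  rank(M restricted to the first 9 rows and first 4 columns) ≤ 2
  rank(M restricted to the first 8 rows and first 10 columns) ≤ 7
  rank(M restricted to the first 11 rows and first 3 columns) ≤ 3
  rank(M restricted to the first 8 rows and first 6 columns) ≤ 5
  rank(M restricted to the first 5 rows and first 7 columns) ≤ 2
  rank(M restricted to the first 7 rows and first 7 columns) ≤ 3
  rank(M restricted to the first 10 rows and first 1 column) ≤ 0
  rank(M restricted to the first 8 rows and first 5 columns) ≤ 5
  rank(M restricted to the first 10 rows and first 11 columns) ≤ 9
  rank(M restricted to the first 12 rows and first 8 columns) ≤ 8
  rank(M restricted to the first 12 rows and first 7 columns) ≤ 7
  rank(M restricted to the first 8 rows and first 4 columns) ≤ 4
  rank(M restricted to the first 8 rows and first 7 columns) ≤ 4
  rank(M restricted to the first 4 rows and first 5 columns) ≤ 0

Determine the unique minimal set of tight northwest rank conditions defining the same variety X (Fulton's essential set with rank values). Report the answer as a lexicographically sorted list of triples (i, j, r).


Propagating the 44 rank bounds to every northwest block:

  i=1: 0, 0, 0, 0, 0, 0, 0, 1, 1, 1, 1, 1
  i=2: 0, 0, 0, 0, 0, 1, 1, 2, 2, 2, 2, 2
  i=3: 0, 0, 0, 0, 0, 1, 1, 2, 3, 3, 3, 3
  i=4: 0, 0, 0, 0, 0, 1, 1, 2, 3, 4, 4, 4
  i=5: 0, 1, 1, 1, 1, 2, 2, 3, 4, 5, 5, 5
  i=6: 0, 1, 1, 1, 2, 3, 3, 4, 5, 6, 6, 6
  i=7: 0, 1, 1, 1, 2, 3, 3, 4, 5, 6, 6, 7
  i=8: 0, 1, 1, 2, 3, 4, 4, 5, 6, 7, 7, 8
  i=9: 0, 1, 1, 2, 3, 4, 5, 6, 7, 8, 8, 9
  i=10: 0, 1, 2, 3, 4, 5, 6, 7, 8, 9, 9, 10
  i=11: 1, 2, 3, 4, 5, 6, 7, 8, 9, 10, 10, 11
  i=12: 1, 2, 3, 4, 5, 6, 7, 8, 9, 10, 11, 12

giving w = (8, 6, 9, 10, 2, 5, 12, 4, 7, 3, 1, 11) via Δ²R.

D(w) has 38 cells with 8 SE-corners; essential set:

[(1, 7, 0), (4, 5, 0), (4, 7, 1), (7, 4, 1), (7, 7, 3), (7, 11, 6), (9, 3, 1), (10, 1, 0)]


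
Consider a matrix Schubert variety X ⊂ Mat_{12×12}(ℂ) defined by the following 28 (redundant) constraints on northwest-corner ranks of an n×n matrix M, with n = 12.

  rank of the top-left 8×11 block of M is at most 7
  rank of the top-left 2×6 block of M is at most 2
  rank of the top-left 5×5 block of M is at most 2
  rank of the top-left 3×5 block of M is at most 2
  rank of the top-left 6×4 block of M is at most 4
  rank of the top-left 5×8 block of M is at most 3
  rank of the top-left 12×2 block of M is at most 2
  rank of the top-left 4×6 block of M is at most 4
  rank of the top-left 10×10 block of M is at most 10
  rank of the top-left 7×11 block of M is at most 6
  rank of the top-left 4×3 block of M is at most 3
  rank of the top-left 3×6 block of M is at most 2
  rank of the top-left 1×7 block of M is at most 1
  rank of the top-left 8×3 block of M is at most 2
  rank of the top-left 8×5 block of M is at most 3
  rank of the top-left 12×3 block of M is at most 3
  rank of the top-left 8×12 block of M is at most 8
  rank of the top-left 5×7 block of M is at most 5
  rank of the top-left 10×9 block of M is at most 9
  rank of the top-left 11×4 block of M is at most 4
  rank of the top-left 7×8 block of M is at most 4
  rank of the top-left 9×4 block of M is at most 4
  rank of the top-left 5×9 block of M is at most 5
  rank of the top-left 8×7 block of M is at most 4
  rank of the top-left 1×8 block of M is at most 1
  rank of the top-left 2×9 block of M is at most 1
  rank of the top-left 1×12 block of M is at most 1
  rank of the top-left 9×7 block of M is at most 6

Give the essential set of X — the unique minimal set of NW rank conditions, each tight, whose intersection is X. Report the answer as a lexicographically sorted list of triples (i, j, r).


Propagating the 28 rank bounds to every northwest block:

  R[1]: 1 1 1 1 1 1 1 1 1 1 1 1
  R[2]: 1 1 1 1 1 1 1 1 1 2 2 2
  R[3]: 1 2 2 2 2 2 2 2 2 3 3 3
  R[4]: 1 2 2 2 2 3 3 3 3 4 4 4
  R[5]: 1 2 2 2 2 3 3 3 4 5 5 5
  R[6]: 1 2 2 3 3 4 4 4 5 6 6 6
  R[7]: 1 2 2 3 3 4 4 4 5 6 6 7
  R[8]: 1 2 2 3 3 4 4 5 6 7 7 8
  R[9]: 1 2 3 4 4 5 5 6 7 8 8 9
  R[10]: 1 2 3 4 5 6 6 7 8 9 9 10
  R[11]: 1 2 3 4 5 6 7 8 9 10 10 11
  R[12]: 1 2 3 4 5 6 7 8 9 10 11 12

so w = (1, 10, 2, 6, 9, 4, 12, 8, 3, 5, 7, 11).

ℓ(w)=25; the 8 essential cells (i,j,r):

[(2, 9, 1), (5, 5, 2), (5, 8, 3), (7, 8, 4), (7, 11, 6), (8, 3, 2), (8, 5, 3), (8, 7, 4)]


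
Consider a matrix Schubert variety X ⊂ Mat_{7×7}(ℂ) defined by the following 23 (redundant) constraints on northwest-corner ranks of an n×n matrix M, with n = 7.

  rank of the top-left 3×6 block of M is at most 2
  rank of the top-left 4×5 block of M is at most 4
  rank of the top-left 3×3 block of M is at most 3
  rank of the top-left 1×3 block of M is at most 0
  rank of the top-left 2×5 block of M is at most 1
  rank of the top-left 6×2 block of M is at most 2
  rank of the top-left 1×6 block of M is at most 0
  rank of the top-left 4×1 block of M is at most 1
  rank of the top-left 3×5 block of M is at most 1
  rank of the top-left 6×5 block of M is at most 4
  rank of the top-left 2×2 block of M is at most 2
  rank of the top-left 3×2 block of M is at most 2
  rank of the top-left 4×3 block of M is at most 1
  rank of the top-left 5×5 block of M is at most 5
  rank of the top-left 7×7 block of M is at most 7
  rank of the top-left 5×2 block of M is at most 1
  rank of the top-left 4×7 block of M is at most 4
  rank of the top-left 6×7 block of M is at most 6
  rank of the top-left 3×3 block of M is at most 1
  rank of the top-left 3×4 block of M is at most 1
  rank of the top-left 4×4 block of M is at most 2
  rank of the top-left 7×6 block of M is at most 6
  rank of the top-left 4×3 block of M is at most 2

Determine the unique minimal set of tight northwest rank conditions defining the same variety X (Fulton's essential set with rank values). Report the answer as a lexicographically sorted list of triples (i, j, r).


Rank table r_w(7×7) implied by the 23 constraints:

  row 1: 0  0  0  0  0  0  1
  row 2: 1  1  1  1  1  1  2
  row 3: 1  1  1  1  1  2  3
  row 4: 1  1  1  2  2  3  4
  row 5: 1  1  2  3  3  4  5
  row 6: 1  2  3  4  4  5  6
  row 7: 1  2  3  4  5  6  7

second differences of R give the permutation w = (7, 1, 6, 4, 3, 2, 5).

|D(w)|=13, |Ess(w)|=4:

[(1, 6, 0), (3, 5, 1), (4, 3, 1), (5, 2, 1)]


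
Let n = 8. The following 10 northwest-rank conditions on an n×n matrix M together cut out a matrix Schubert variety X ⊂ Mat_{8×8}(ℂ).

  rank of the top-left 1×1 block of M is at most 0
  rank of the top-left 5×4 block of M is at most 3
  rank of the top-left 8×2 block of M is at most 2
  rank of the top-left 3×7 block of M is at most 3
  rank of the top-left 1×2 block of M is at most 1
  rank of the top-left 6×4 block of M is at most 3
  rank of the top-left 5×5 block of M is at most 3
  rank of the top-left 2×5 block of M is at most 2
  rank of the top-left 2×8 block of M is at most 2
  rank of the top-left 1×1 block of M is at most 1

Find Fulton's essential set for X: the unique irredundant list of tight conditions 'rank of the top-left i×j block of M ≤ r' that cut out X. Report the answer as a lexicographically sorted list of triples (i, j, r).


The tightest implied rank at each (i,j), from the 10 conditions:

  0 | 1 | 1 | 1 | 1 | 1 | 1 | 1
  1 | 2 | 2 | 2 | 2 | 2 | 2 | 2
  1 | 2 | 3 | 3 | 3 | 3 | 3 | 3
  1 | 2 | 3 | 3 | 3 | 4 | 4 | 4
  1 | 2 | 3 | 3 | 3 | 4 | 5 | 5
  1 | 2 | 3 | 3 | 4 | 5 | 6 | 6
  1 | 2 | 3 | 4 | 5 | 6 | 7 | 7
  1 | 2 | 3 | 4 | 5 | 6 | 7 | 8

hence w(1..8) = (2, 1, 3, 6, 7, 5, 4, 8).

3 SE-corners of the 6-cell Rothe diagram give Ess(w):

[(1, 1, 0), (5, 5, 3), (6, 4, 3)]


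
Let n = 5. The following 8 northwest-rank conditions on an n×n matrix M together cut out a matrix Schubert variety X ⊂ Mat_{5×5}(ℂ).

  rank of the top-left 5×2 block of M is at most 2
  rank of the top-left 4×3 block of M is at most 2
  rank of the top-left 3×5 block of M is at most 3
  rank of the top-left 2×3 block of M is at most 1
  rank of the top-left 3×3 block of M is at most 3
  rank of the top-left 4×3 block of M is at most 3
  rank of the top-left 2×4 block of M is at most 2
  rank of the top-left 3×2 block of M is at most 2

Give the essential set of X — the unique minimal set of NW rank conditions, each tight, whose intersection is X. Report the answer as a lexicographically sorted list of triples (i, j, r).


Propagating the 8 rank bounds to every northwest block:

  R[1]: 1 1 1 1 1
  R[2]: 1 1 1 2 2
  R[3]: 1 2 2 3 3
  R[4]: 1 2 2 3 4
  R[5]: 1 2 3 4 5

the unique w with this rank table is (1, 4, 2, 5, 3).

2 SE-corners of the 3-cell Rothe diagram give Ess(w):

[(2, 3, 1), (4, 3, 2)]


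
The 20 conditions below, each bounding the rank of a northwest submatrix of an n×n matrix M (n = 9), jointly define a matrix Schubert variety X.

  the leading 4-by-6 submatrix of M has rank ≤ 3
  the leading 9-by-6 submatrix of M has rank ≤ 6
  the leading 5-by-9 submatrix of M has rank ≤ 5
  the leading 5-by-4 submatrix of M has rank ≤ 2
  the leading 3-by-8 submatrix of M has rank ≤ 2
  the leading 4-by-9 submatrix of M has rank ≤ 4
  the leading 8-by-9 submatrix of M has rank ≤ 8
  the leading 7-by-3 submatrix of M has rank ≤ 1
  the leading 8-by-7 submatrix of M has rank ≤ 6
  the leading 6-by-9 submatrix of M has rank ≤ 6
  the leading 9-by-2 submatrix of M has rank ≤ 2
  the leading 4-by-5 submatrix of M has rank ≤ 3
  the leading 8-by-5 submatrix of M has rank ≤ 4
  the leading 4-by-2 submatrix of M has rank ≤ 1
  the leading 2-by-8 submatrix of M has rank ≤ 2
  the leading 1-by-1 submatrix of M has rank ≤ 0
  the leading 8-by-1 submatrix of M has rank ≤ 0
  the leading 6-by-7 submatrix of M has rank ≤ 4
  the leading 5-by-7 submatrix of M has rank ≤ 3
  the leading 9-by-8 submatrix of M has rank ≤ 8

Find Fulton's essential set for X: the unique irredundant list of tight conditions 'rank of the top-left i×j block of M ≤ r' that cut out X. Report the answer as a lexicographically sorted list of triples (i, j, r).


Computing R[i][j] = min implied NW-rank bound (n=9, 20 conditions):

  row 1: 0 | 1 | 1 | 1 | 1 | 1 | 1 | 1 | 1
  row 2: 0 | 1 | 1 | 2 | 2 | 2 | 2 | 2 | 2
  row 3: 0 | 1 | 1 | 2 | 2 | 2 | 2 | 2 | 3
  row 4: 0 | 1 | 1 | 2 | 3 | 3 | 3 | 3 | 4
  row 5: 0 | 1 | 1 | 2 | 3 | 3 | 3 | 4 | 5
  row 6: 0 | 1 | 1 | 2 | 3 | 4 | 4 | 5 | 6
  row 7: 0 | 1 | 1 | 2 | 3 | 4 | 5 | 6 | 7
  row 8: 0 | 1 | 2 | 3 | 4 | 5 | 6 | 7 | 8
  row 9: 1 | 2 | 3 | 4 | 5 | 6 | 7 | 8 | 9

the unique w with this rank table is (2, 4, 9, 5, 8, 6, 7, 3, 1).

ℓ(w)=20; the 4 essential cells (i,j,r):

[(3, 8, 2), (5, 7, 3), (7, 3, 1), (8, 1, 0)]


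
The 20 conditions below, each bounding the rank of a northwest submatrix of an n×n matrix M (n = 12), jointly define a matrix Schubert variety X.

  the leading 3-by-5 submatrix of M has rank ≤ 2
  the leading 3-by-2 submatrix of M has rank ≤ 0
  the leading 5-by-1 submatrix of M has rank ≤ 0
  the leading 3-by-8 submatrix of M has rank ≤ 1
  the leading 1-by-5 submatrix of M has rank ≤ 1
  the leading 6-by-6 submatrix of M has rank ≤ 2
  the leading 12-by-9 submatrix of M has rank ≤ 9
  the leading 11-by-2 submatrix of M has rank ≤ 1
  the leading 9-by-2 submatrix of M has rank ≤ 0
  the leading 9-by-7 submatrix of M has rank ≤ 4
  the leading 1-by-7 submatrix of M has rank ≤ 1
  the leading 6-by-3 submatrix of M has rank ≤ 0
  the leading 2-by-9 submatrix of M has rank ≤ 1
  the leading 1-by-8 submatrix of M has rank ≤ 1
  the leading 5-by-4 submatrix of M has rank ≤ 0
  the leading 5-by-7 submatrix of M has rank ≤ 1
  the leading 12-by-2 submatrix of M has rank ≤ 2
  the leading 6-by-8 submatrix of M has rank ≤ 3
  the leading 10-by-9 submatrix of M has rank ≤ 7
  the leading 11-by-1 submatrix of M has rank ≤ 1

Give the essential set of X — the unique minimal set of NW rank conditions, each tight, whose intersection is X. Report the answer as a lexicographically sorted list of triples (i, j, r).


Rank table r_w(12×12) implied by the 20 constraints:

  i=1: 0 0 0 0 1 1 1 1 1 1 1 1
  i=2: 0 0 0 0 1 1 1 1 1 2 2 2
  i=3: 0 0 0 0 1 1 1 1 2 3 3 3
  i=4: 0 0 0 0 1 1 1 2 3 4 4 4
  i=5: 0 0 0 0 1 1 1 2 3 4 5 5
  i=6: 0 0 0 1 2 2 2 3 4 5 6 6
  i=7: 0 0 1 2 3 3 3 4 5 6 7 7
  i=8: 0 0 1 2 3 4 4 5 6 7 8 8
  i=9: 0 0 1 2 3 4 4 5 6 7 8 9
  i=10: 1 1 2 3 4 5 5 6 7 8 9 10
  i=11: 1 1 2 3 4 5 6 7 8 9 10 11
  i=12: 1 2 3 4 5 6 7 8 9 10 11 12

giving w = (5, 10, 9, 8, 11, 4, 3, 6, 12, 1, 7, 2) via Δ²R.

Rothe diagram D(w) (42 cells), 8 SE-corners (essential conditions):

[(2, 9, 1), (3, 8, 1), (5, 4, 0), (5, 7, 1), (6, 3, 0), (9, 2, 0), (9, 7, 4), (11, 2, 1)]


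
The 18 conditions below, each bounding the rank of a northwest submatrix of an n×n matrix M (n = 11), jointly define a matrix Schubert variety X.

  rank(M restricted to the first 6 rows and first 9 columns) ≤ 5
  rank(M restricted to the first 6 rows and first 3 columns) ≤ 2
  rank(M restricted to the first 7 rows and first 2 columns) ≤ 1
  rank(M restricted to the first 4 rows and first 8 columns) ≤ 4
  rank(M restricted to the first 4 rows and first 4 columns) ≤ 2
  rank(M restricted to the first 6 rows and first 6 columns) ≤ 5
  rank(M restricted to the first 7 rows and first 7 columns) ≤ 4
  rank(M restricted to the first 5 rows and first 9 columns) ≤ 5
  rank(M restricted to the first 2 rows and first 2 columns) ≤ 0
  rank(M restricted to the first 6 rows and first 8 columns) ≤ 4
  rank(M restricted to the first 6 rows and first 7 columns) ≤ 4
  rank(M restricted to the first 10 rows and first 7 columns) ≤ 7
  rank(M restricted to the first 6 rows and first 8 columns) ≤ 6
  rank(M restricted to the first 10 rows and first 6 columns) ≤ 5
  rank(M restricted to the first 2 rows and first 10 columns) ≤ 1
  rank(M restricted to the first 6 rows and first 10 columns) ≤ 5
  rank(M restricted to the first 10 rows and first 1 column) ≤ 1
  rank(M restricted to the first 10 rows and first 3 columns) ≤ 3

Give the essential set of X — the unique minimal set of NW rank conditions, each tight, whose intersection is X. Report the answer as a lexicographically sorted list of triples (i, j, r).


Rank table r_w(11×11) implied by the 18 constraints:

  0, 0, 1, 1, 1, 1, 1, 1, 1, 1, 1
  0, 0, 1, 1, 1, 1, 1, 1, 1, 1, 2
  1, 1, 2, 2, 2, 2, 2, 2, 2, 2, 3
  1, 1, 2, 2, 3, 3, 3, 3, 3, 3, 4
  1, 1, 2, 3, 4, 4, 4, 4, 4, 4, 5
  1, 1, 2, 3, 4, 4, 4, 4, 5, 5, 6
  1, 1, 2, 3, 4, 4, 4, 5, 6, 6, 7
  1, 2, 3, 4, 5, 5, 5, 6, 7, 7, 8
  1, 2, 3, 4, 5, 5, 6, 7, 8, 8, 9
  1, 2, 3, 4, 5, 5, 6, 7, 8, 9, 10
  1, 2, 3, 4, 5, 6, 7, 8, 9, 10, 11

giving w = (3, 11, 1, 5, 4, 9, 8, 2, 7, 10, 6) via Δ²R.

Fulton essential set (7 of the 23 Rothe cells):

[(2, 2, 0), (2, 10, 1), (4, 4, 2), (6, 8, 4), (7, 2, 1), (7, 7, 4), (10, 6, 5)]
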